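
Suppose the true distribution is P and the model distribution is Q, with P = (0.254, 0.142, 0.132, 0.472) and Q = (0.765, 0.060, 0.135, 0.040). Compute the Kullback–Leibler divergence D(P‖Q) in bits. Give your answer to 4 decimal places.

1.4488 bits

D(P‖Q) = Σ p·log₂(p/q).
  0.254·log₂(0.254/0.765) = -0.40402
  0.142·log₂(0.142/0.060) = 0.17649
  0.132·log₂(0.132/0.135) = -0.00428
  0.472·log₂(0.472/0.040) = 1.68066
D(P‖Q) = 1.4488 bits.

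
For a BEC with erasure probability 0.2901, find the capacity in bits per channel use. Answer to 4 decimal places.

Binary erasure channel: capacity C = 1 − ε.
C = 1 − 0.2901 = 0.7099 bits per channel use.

0.7099 bits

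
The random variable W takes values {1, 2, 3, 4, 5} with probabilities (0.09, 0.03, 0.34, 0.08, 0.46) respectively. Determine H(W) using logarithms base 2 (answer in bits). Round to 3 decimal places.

1.800 bits

H(W) = −Σ p·log₂ p.
  −(0.09)·log₂(0.09) = 0.3127
  −(0.03)·log₂(0.03) = 0.1518
  −(0.34)·log₂(0.34) = 0.5292
  −(0.08)·log₂(0.08) = 0.2915
  −(0.46)·log₂(0.46) = 0.5153
Sum: 0.3127 + 0.1518 + 0.5292 + 0.2915 + 0.5153 = 1.800 bits.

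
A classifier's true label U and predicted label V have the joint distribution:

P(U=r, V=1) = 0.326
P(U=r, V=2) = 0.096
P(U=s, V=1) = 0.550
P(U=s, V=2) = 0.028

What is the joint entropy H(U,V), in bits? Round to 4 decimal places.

1.4705 bits

H(U,V) = −Σ p(x,y)·log₂ p(x,y) over all 4 cells.
  cell (r,1): −0.326·log₂0.326 = 0.52716
  cell (r,2): −0.096·log₂0.096 = 0.32456
  cell (s,1): −0.550·log₂0.550 = 0.47437
  cell (s,2): −0.028·log₂0.028 = 0.14444
Sum = 1.4705 bits.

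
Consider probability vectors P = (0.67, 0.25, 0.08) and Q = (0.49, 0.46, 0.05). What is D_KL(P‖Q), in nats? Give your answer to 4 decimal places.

0.0948 nats

D(P‖Q) = Σ p·ln(p/q).
  0.67·ln(0.67/0.49) = 0.20962
  0.25·ln(0.25/0.46) = -0.15244
  0.08·ln(0.08/0.05) = 0.03760
D(P‖Q) = 0.0948 nats.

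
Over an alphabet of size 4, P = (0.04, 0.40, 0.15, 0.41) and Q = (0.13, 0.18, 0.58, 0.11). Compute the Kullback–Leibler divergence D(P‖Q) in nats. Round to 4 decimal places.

0.6088 nats

D(P‖Q) = Σ p·ln(p/q).
  0.04·ln(0.04/0.13) = -0.04715
  0.40·ln(0.40/0.18) = 0.31940
  0.15·ln(0.15/0.58) = -0.20286
  0.41·ln(0.41/0.11) = 0.53943
D(P‖Q) = 0.6088 nats.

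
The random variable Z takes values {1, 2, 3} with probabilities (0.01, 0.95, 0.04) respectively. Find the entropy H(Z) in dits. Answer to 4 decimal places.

H(Z) = −Σ p·log₁₀ p.
  −(0.01)·log₁₀(0.01) = 0.02000
  −(0.95)·log₁₀(0.95) = 0.02116
  −(0.04)·log₁₀(0.04) = 0.05592
Sum: 0.02000 + 0.02116 + 0.05592 = 0.0971 dits.

0.0971 dits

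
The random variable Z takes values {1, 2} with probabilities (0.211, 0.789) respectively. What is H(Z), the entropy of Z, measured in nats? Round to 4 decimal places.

0.5153 nats

H(Z) = −Σ p·ln p.
  −(0.211)·ln(0.211) = 0.32829
  −(0.789)·ln(0.789) = 0.18698
Sum: 0.32829 + 0.18698 = 0.5153 nats.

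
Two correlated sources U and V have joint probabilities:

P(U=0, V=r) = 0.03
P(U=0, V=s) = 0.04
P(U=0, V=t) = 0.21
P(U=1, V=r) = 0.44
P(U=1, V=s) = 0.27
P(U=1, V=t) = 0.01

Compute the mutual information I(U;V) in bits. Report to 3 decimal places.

Marginals: p(U) = (0.2800, 0.7200), p(V) = (0.4700, 0.3100, 0.2200).
I(U;V) = H(U) + H(V) − H(U,V).
H(U) = 0.8555, H(V) = 1.5163, H(U,V) = 1.9080.
I(U;V) = 0.8555 + 1.5163 − 1.9080 = 0.464 bits.

0.464 bits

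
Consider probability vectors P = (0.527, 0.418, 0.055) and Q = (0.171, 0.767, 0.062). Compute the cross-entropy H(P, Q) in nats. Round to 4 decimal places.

H(P,Q) = −Σ p·ln q.
  −0.527·ln(0.171) = 0.93073
  −0.418·ln(0.767) = 0.11088
  −0.055·ln(0.062) = 0.15293
H(P,Q) = 1.1945 nats.

1.1945 nats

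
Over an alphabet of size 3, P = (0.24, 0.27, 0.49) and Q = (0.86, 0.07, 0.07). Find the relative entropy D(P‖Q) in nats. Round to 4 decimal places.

D(P‖Q) = Σ p·ln(p/q).
  0.24·ln(0.24/0.86) = -0.30631
  0.27·ln(0.27/0.07) = 0.36448
  0.49·ln(0.49/0.07) = 0.95350
D(P‖Q) = 1.0117 nats.

1.0117 nats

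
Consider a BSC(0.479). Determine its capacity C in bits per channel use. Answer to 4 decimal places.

Binary symmetric channel: C = 1 − h₂(ε) where h₂ is the binary entropy function.
h₂(0.479) = −0.479·log₂0.479 − 0.521·log₂0.521 = 0.9987.
C = 1 − 0.9987 = 0.0013 bits per channel use.

0.0013 bits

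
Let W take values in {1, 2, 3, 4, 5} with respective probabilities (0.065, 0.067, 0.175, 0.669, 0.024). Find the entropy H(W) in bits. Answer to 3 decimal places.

1.475 bits

H(W) = −Σ p·log₂ p.
  −(0.065)·log₂(0.065) = 0.2563
  −(0.067)·log₂(0.067) = 0.2613
  −(0.175)·log₂(0.175) = 0.4401
  −(0.669)·log₂(0.669) = 0.3880
  −(0.024)·log₂(0.024) = 0.1291
Sum: 0.2563 + 0.2613 + 0.4401 + 0.3880 + 0.1291 = 1.475 bits.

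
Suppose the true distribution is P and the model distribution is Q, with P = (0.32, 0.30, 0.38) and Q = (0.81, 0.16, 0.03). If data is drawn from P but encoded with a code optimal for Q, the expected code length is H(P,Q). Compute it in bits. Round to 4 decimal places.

2.8128 bits

H(P,Q) = −Σ p·log₂ q.
  −0.32·log₂(0.81) = 0.09728
  −0.30·log₂(0.16) = 0.79316
  −0.38·log₂(0.03) = 1.92238
H(P,Q) = 2.8128 bits.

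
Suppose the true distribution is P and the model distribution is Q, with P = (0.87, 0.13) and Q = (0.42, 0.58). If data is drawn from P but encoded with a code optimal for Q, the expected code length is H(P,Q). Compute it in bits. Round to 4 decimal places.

1.1910 bits

H(P,Q) = −Σ p·log₂ q.
  −0.87·log₂(0.42) = 1.08884
  −0.13·log₂(0.58) = 0.10216
H(P,Q) = 1.1910 bits.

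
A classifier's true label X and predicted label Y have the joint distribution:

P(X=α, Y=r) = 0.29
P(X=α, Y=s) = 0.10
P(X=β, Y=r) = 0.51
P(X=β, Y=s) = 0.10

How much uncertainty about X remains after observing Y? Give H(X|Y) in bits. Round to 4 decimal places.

Marginals: p(X) = (0.3900, 0.6100), p(Y) = (0.8000, 0.2000).
H(X|Y) = Σ p(Y) · H(X|Y=·).
  Y=r: p=0.8000, H(X|Y=r) = 0.9447
  Y=s: p=0.2000, H(X|Y=s) = 1.0000
Weighted sum = 0.9558 bits.

0.9558 bits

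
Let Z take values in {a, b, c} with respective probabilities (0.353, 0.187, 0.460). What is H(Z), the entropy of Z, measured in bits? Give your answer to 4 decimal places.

1.4980 bits

H(Z) = −Σ p·log₂ p.
  −(0.353)·log₂(0.353) = 0.53030
  −(0.187)·log₂(0.187) = 0.45233
  −(0.460)·log₂(0.460) = 0.51534
Sum: 0.53030 + 0.45233 + 0.51534 = 1.4980 bits.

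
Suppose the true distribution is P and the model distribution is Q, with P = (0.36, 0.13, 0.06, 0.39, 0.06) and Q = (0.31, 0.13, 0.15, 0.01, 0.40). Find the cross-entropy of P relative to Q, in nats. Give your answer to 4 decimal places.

H(P,Q) = −Σ p·ln q.
  −0.36·ln(0.31) = 0.42163
  −0.13·ln(0.13) = 0.26523
  −0.06·ln(0.15) = 0.11383
  −0.39·ln(0.01) = 1.79602
  −0.06·ln(0.40) = 0.05498
H(P,Q) = 2.6517 nats.

2.6517 nats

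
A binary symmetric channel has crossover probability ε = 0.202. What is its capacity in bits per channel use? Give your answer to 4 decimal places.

Binary symmetric channel: C = 1 − h₂(ε) where h₂ is the binary entropy function.
h₂(0.202) = −0.202·log₂0.202 − 0.798·log₂0.798 = 0.7259.
C = 1 − 0.7259 = 0.2741 bits per channel use.

0.2741 bits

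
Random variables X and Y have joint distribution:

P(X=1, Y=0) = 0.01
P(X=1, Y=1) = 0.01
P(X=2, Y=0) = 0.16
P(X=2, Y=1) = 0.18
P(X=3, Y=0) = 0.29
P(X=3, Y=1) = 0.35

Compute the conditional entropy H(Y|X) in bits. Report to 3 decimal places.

Marginals: p(X) = (0.0200, 0.3400, 0.6400), p(Y) = (0.4600, 0.5400).
H(Y|X) = Σ p(X) · H(Y|X=·).
  X=1: p=0.0200, H(Y|X=1) = 1.0000
  X=2: p=0.3400, H(Y|X=2) = 0.9975
  X=3: p=0.6400, H(Y|X=3) = 0.9937
Weighted sum = 0.995 bits.

0.995 bits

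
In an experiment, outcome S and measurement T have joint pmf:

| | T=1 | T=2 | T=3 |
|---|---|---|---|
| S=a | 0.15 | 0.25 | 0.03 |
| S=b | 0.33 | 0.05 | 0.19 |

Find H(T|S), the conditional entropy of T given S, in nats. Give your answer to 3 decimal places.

0.884 nats

Marginals: p(S) = (0.4300, 0.5700), p(T) = (0.4800, 0.3000, 0.2200).
H(T|S) = Σ p(S) · H(T|S=·).
  S=a: p=0.4300, H(T|S=a) = 0.8684
  S=b: p=0.5700, H(T|S=b) = 0.8961
Weighted sum = 0.884 nats.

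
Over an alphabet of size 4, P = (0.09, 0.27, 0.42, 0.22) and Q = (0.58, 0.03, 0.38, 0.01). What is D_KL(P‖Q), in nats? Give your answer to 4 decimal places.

D(P‖Q) = Σ p·ln(p/q).
  0.09·ln(0.09/0.58) = -0.16769
  0.27·ln(0.27/0.03) = 0.59325
  0.42·ln(0.42/0.38) = 0.04204
  0.22·ln(0.22/0.01) = 0.68003
D(P‖Q) = 1.1476 nats.

1.1476 nats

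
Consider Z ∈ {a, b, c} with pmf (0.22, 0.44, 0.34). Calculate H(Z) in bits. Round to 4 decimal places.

1.5309 bits

H(Z) = −Σ p·log₂ p.
  −(0.22)·log₂(0.22) = 0.48057
  −(0.44)·log₂(0.44) = 0.52115
  −(0.34)·log₂(0.34) = 0.52917
Sum: 0.48057 + 0.52115 + 0.52917 = 1.5309 bits.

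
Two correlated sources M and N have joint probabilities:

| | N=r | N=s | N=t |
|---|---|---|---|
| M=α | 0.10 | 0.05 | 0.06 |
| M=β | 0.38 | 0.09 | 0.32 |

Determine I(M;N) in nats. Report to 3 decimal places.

Marginals: p(M) = (0.2100, 0.7900), p(N) = (0.4800, 0.1400, 0.3800).
I(M;N) = Σ p(x,y)·ln[p(x,y)/(p(x)p(y))].
  (α,r): 0.10·ln(0.9921) = -0.0008
  (α,s): 0.05·ln(1.7007) = 0.0266
  (α,t): 0.06·ln(0.7519) = -0.0171
  (β,r): 0.38·ln(1.0021) = 0.0008
  (β,s): 0.09·ln(0.8137) = -0.0185
  (β,t): 0.32·ln(1.0660) = 0.0204
Sum = 0.011 nats.

0.011 nats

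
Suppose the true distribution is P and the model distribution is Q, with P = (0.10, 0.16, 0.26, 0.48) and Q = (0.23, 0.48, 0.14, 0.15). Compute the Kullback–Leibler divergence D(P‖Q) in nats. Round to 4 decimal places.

D(P‖Q) = Σ p·ln(p/q).
  0.10·ln(0.10/0.23) = -0.08329
  0.16·ln(0.16/0.48) = -0.17578
  0.26·ln(0.26/0.14) = 0.16095
  0.48·ln(0.48/0.15) = 0.55831
D(P‖Q) = 0.4602 nats.

0.4602 nats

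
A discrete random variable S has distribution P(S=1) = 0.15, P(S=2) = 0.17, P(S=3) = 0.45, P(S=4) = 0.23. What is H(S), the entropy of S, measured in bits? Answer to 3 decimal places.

1.851 bits

H(S) = −Σ p·log₂ p.
  −(0.15)·log₂(0.15) = 0.4105
  −(0.17)·log₂(0.17) = 0.4346
  −(0.45)·log₂(0.45) = 0.5184
  −(0.23)·log₂(0.23) = 0.4877
Sum: 0.4105 + 0.4346 + 0.5184 + 0.4877 = 1.851 bits.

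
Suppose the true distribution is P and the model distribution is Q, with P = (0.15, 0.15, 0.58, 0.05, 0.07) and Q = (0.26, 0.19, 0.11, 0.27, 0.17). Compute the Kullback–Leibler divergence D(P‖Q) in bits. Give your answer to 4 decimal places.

D(P‖Q) = Σ p·log₂(p/q).
  0.15·log₂(0.15/0.26) = -0.11903
  0.15·log₂(0.15/0.19) = -0.05116
  0.58·log₂(0.58/0.11) = 1.39116
  0.05·log₂(0.05/0.27) = -0.12165
  0.07·log₂(0.07/0.17) = -0.08961
D(P‖Q) = 1.0097 bits.

1.0097 bits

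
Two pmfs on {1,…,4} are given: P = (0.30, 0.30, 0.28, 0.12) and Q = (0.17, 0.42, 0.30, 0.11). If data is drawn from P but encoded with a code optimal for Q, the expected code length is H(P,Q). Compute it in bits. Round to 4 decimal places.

2.0109 bits

H(P,Q) = −Σ p·log₂ q.
  −0.30·log₂(0.17) = 0.76692
  −0.30·log₂(0.42) = 0.37546
  −0.28·log₂(0.30) = 0.48635
  −0.12·log₂(0.11) = 0.38213
H(P,Q) = 2.0109 bits.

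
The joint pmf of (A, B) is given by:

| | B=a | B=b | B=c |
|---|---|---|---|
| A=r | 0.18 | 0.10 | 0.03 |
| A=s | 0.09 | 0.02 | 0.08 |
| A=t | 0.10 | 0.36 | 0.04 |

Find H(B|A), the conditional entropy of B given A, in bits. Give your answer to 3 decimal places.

Marginals: p(A) = (0.3100, 0.1900, 0.5000), p(B) = (0.3700, 0.4800, 0.1500).
H(B|A) = Σ p(A) · H(B|A=·).
  A=r: p=0.3100, H(B|A=r) = 1.3080
  A=s: p=0.1900, H(B|A=s) = 1.3780
  A=t: p=0.5000, H(B|A=t) = 1.0971
Weighted sum = 1.216 bits.

1.216 bits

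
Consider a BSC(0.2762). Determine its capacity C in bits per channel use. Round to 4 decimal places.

Binary symmetric channel: C = 1 − h₂(ε) where h₂ is the binary entropy function.
h₂(0.2762) = −0.2762·log₂0.2762 − 0.7238·log₂0.7238 = 0.8502.
C = 1 − 0.8502 = 0.1498 bits per channel use.

0.1498 bits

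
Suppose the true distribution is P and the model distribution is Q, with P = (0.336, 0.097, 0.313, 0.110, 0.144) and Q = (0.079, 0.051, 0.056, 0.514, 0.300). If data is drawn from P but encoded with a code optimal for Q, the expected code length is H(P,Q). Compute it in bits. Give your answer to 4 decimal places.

3.3042 bits

H(P,Q) = −Σ p·log₂ q.
  −0.336·log₂(0.079) = 1.23043
  −0.097·log₂(0.051) = 0.41646
  −0.313·log₂(0.056) = 1.30159
  −0.110·log₂(0.514) = 0.10562
  −0.144·log₂(0.300) = 0.25012
H(P,Q) = 3.3042 bits.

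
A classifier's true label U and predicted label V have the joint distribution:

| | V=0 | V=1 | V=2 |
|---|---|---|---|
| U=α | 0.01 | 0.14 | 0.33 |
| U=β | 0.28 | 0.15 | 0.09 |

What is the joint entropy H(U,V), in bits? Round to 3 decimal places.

H(U,V) = −Σ p(x,y)·log₂ p(x,y) over all 6 cells.
  cell (α,0): −0.01·log₂0.01 = 0.0664
  cell (α,1): −0.14·log₂0.14 = 0.3971
  cell (α,2): −0.33·log₂0.33 = 0.5278
  cell (β,0): −0.28·log₂0.28 = 0.5142
  cell (β,1): −0.15·log₂0.15 = 0.4105
  cell (β,2): −0.09·log₂0.09 = 0.3127
Sum = 2.229 bits.

2.229 bits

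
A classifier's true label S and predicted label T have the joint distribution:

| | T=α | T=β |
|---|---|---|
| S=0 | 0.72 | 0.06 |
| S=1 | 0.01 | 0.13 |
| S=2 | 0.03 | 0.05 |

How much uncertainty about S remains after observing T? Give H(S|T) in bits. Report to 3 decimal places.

Marginals: p(S) = (0.7800, 0.1400, 0.0800), p(T) = (0.7600, 0.2400).
H(S|T) = Σ p(T) · H(S|T=·).
  T=α: p=0.7600, H(S|T=α) = 0.3402
  T=β: p=0.2400, H(S|T=β) = 1.4506
Weighted sum = 0.607 bits.

0.607 bits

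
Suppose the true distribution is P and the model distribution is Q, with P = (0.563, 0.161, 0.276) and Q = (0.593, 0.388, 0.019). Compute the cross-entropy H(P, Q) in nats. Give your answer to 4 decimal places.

1.5405 nats

H(P,Q) = −Σ p·ln q.
  −0.563·ln(0.593) = 0.29420
  −0.161·ln(0.388) = 0.15243
  −0.276·ln(0.019) = 1.09388
H(P,Q) = 1.5405 nats.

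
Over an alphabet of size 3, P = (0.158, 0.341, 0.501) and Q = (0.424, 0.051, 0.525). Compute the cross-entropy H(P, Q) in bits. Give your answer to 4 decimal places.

H(P,Q) = −Σ p·log₂ q.
  −0.158·log₂(0.424) = 0.19558
  −0.341·log₂(0.051) = 1.46404
  −0.501·log₂(0.525) = 0.46573
H(P,Q) = 2.1254 bits.

2.1254 bits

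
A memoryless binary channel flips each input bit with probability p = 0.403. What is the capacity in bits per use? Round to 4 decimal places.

0.0273 bits

Binary symmetric channel: C = 1 − h₂(ε) where h₂ is the binary entropy function.
h₂(0.403) = −0.403·log₂0.403 − 0.597·log₂0.597 = 0.9727.
C = 1 − 0.9727 = 0.0273 bits per channel use.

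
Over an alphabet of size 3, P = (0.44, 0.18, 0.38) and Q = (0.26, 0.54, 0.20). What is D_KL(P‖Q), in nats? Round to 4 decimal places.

0.2776 nats

D(P‖Q) = Σ p·ln(p/q).
  0.44·ln(0.44/0.26) = 0.23148
  0.18·ln(0.18/0.54) = -0.19775
  0.38·ln(0.38/0.20) = 0.24390
D(P‖Q) = 0.2776 nats.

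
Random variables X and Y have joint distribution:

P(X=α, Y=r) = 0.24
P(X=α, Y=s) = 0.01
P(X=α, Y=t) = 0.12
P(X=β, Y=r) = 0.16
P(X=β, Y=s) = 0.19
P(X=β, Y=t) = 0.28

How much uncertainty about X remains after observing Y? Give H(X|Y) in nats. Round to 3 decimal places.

0.553 nats

Chain rule: H(X|Y) = H(X,Y) − H(Y).
Marginals: p(X) = (0.3700, 0.6300), p(Y) = (0.4000, 0.2000, 0.4000).
H(X,Y) = 1.6082 nats; H(Y) = 1.0549 nats.
H(X|Y) = 1.6082 − 1.0549 = 0.553 nats.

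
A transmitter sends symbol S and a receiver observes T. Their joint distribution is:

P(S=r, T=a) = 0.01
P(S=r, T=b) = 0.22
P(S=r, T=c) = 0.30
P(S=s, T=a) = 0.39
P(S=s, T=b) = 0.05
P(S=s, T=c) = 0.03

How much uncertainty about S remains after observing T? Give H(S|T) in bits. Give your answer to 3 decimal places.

0.399 bits

Marginals: p(S) = (0.5300, 0.4700), p(T) = (0.4000, 0.2700, 0.3300).
H(S|T) = Σ p(T) · H(S|T=·).
  T=a: p=0.4000, H(S|T=a) = 0.1687
  T=b: p=0.2700, H(S|T=b) = 0.6913
  T=c: p=0.3300, H(S|T=c) = 0.4395
Weighted sum = 0.399 bits.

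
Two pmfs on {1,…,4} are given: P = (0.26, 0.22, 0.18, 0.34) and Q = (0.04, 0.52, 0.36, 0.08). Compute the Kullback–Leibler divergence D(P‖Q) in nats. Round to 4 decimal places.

D(P‖Q) = Σ p·ln(p/q).
  0.26·ln(0.26/0.04) = 0.48667
  0.22·ln(0.22/0.52) = -0.18924
  0.18·ln(0.18/0.36) = -0.12477
  0.34·ln(0.34/0.08) = 0.49195
D(P‖Q) = 0.6646 nats.

0.6646 nats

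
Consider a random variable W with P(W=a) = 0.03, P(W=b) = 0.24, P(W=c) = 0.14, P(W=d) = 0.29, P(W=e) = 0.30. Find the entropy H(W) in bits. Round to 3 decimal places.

H(W) = −Σ p·log₂ p.
  −(0.03)·log₂(0.03) = 0.1518
  −(0.24)·log₂(0.24) = 0.4941
  −(0.14)·log₂(0.14) = 0.3971
  −(0.29)·log₂(0.29) = 0.5179
  −(0.30)·log₂(0.30) = 0.5211
Sum: 0.1518 + 0.4941 + 0.3971 + 0.5179 + 0.5211 = 2.082 bits.

2.082 bits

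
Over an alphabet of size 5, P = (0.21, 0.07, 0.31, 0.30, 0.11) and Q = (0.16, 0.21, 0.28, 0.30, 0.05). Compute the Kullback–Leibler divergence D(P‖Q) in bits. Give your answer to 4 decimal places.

0.1421 bits

D(P‖Q) = Σ p·log₂(p/q).
  0.21·log₂(0.21/0.16) = 0.08239
  0.07·log₂(0.07/0.21) = -0.11095
  0.31·log₂(0.31/0.28) = 0.04552
  0.30·log₂(0.30/0.30) = 0.00000
  0.11·log₂(0.11/0.05) = 0.12513
D(P‖Q) = 0.1421 bits.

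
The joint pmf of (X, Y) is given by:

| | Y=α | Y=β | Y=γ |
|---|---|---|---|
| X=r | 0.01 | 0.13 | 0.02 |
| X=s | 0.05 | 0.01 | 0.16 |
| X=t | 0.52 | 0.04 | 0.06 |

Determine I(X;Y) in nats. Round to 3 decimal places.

0.374 nats

Marginals: p(X) = (0.1600, 0.2200, 0.6200), p(Y) = (0.5800, 0.1800, 0.2400).
I(X;Y) = Σ p(x,y)·ln[p(x,y)/(p(x)p(y))].
  (r,α): 0.01·ln(0.1078) = -0.0223
  (r,β): 0.13·ln(4.5139) = 0.1959
  (r,γ): 0.02·ln(0.5208) = -0.0130
  (s,α): 0.05·ln(0.3918) = -0.0468
  (s,β): 0.01·ln(0.2525) = -0.0138
  (s,γ): 0.16·ln(3.0303) = 0.1774
  (t,α): 0.52·ln(1.4461) = 0.1918
  (t,β): 0.04·ln(0.3584) = -0.0410
  (t,γ): 0.06·ln(0.4032) = -0.0545
Sum = 0.374 nats.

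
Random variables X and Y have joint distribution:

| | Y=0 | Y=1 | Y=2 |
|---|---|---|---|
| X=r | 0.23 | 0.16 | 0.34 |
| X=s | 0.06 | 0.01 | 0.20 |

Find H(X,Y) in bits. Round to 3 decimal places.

H(X,Y) = −Σ p(x,y)·log₂ p(x,y) over all 6 cells.
  cell (r,0): −0.23·log₂0.23 = 0.4877
  cell (r,1): −0.16·log₂0.16 = 0.4230
  cell (r,2): −0.34·log₂0.34 = 0.5292
  cell (s,0): −0.06·log₂0.06 = 0.2435
  cell (s,1): −0.01·log₂0.01 = 0.0664
  cell (s,2): −0.20·log₂0.20 = 0.4644
Sum = 2.214 bits.

2.214 bits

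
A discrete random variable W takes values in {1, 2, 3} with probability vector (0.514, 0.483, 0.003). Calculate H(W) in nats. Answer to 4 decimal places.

0.7110 nats

H(W) = −Σ p·ln p.
  −(0.514)·ln(0.514) = 0.34208
  −(0.483)·ln(0.483) = 0.35150
  −(0.003)·ln(0.003) = 0.01743
Sum: 0.34208 + 0.35150 + 0.01743 = 0.7110 nats.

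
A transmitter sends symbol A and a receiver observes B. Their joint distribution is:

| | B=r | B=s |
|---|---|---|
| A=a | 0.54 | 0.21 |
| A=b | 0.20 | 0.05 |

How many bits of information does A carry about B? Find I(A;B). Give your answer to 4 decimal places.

0.0047 bits

Marginals: p(A) = (0.7500, 0.2500), p(B) = (0.7400, 0.2600).
I(A;B) = H(A) + H(B) − H(A,B).
H(A) = 0.8113, H(B) = 0.8267, H(A,B) = 1.6333.
I(A;B) = 0.8113 + 0.8267 − 1.6333 = 0.0047 bits.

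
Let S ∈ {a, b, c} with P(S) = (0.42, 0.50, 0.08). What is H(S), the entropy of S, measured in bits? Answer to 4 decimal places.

H(S) = −Σ p·log₂ p.
  −(0.42)·log₂(0.42) = 0.52565
  −(0.50)·log₂(0.50) = 0.50000
  −(0.08)·log₂(0.08) = 0.29151
Sum: 0.52565 + 0.50000 + 0.29151 = 1.3172 bits.

1.3172 bits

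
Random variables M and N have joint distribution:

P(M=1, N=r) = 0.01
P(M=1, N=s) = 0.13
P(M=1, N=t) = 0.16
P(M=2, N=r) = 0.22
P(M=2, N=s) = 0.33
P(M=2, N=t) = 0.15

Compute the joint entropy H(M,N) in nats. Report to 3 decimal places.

1.588 nats

H(M,N) = −Σ p(x,y)·ln p(x,y) over all 6 cells.
  cell (1,r): −0.01·ln0.01 = 0.0461
  cell (1,s): −0.13·ln0.13 = 0.2652
  cell (1,t): −0.16·ln0.16 = 0.2932
  cell (2,r): −0.22·ln0.22 = 0.3331
  cell (2,s): −0.33·ln0.33 = 0.3659
  cell (2,t): −0.15·ln0.15 = 0.2846
Sum = 1.588 nats.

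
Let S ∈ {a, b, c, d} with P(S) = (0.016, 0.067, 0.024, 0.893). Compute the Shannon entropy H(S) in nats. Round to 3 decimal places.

0.438 nats

H(S) = −Σ p·ln p.
  −(0.016)·ln(0.016) = 0.0662
  −(0.067)·ln(0.067) = 0.1811
  −(0.024)·ln(0.024) = 0.0895
  −(0.893)·ln(0.893) = 0.1011
Sum: 0.0662 + 0.1811 + 0.0895 + 0.1011 = 0.438 nats.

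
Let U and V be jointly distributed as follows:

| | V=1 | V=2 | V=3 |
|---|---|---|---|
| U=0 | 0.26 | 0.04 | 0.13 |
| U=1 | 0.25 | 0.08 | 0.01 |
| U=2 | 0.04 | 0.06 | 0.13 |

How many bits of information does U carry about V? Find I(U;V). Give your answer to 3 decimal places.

0.227 bits

Marginals: p(U) = (0.4300, 0.3400, 0.2300), p(V) = (0.5500, 0.1800, 0.2700).
I(U;V) = H(U) + H(V) − H(U,V).
H(U) = 1.5404, H(V) = 1.4297, H(U,V) = 2.7436.
I(U;V) = 1.5404 + 1.4297 − 2.7436 = 0.227 bits.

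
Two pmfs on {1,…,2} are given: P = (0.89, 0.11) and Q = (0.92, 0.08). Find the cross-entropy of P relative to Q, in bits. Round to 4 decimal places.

0.5079 bits

H(P,Q) = −Σ p·log₂ q.
  −0.89·log₂(0.92) = 0.10706
  −0.11·log₂(0.08) = 0.40082
H(P,Q) = 0.5079 bits.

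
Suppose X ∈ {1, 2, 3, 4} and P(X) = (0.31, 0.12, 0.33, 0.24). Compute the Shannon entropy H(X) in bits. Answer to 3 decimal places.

H(X) = −Σ p·log₂ p.
  −(0.31)·log₂(0.31) = 0.5238
  −(0.12)·log₂(0.12) = 0.3671
  −(0.33)·log₂(0.33) = 0.5278
  −(0.24)·log₂(0.24) = 0.4941
Sum: 0.5238 + 0.3671 + 0.5278 + 0.4941 = 1.913 bits.

1.913 bits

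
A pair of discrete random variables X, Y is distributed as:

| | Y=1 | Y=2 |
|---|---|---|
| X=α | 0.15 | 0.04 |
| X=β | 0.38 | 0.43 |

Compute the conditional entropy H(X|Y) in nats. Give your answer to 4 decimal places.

0.4526 nats

Marginals: p(X) = (0.1900, 0.8100), p(Y) = (0.5300, 0.4700).
H(X|Y) = Σ p(Y) · H(X|Y=·).
  Y=1: p=0.5300, H(X|Y=1) = 0.5958
  Y=2: p=0.4700, H(X|Y=2) = 0.2911
Weighted sum = 0.4526 nats.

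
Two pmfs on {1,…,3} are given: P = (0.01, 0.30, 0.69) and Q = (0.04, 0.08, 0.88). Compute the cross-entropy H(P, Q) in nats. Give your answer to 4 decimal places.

0.8781 nats

H(P,Q) = −Σ p·ln q.
  −0.01·ln(0.04) = 0.03219
  −0.30·ln(0.08) = 0.75772
  −0.69·ln(0.88) = 0.08821
H(P,Q) = 0.8781 nats.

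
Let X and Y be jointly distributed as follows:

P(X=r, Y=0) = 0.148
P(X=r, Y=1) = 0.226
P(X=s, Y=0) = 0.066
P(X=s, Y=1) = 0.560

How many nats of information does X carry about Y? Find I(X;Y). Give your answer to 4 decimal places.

Marginals: p(X) = (0.3740, 0.6260), p(Y) = (0.2140, 0.7860).
I(X;Y) = Σ p(x,y)·ln[p(x,y)/(p(x)p(y))].
  (r,0): 0.148·ln(1.8492) = 0.09098
  (r,1): 0.226·ln(0.7688) = -0.05942
  (s,0): 0.066·ln(0.4927) = -0.04672
  (s,1): 0.560·ln(1.1381) = 0.07246
Sum = 0.0573 nats.

0.0573 nats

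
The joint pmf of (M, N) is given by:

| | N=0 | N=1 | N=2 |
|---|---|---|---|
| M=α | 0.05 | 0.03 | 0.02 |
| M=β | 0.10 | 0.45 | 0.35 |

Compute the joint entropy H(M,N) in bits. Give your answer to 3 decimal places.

1.861 bits

H(M,N) = −Σ p(x,y)·log₂ p(x,y) over all 6 cells.
  cell (α,0): −0.05·log₂0.05 = 0.2161
  cell (α,1): −0.03·log₂0.03 = 0.1518
  cell (α,2): −0.02·log₂0.02 = 0.1129
  cell (β,0): −0.10·log₂0.10 = 0.3322
  cell (β,1): −0.45·log₂0.45 = 0.5184
  cell (β,2): −0.35·log₂0.35 = 0.5301
Sum = 1.861 bits.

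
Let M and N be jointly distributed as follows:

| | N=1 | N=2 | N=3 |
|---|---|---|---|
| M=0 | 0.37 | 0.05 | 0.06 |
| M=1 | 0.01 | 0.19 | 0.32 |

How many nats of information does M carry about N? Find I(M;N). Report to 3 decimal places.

0.358 nats

Marginals: p(M) = (0.4800, 0.5200), p(N) = (0.3800, 0.2400, 0.3800).
I(M;N) = H(M) + H(N) − H(M,N).
H(M) = 0.6923, H(N) = 1.0779, H(M,N) = 1.4127.
I(M;N) = 0.6923 + 1.0779 − 1.4127 = 0.358 nats.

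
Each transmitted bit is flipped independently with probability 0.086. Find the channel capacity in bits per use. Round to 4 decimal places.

0.5770 bits

Binary symmetric channel: C = 1 − h₂(ε) where h₂ is the binary entropy function.
h₂(0.086) = −0.086·log₂0.086 − 0.914·log₂0.914 = 0.4230.
C = 1 − 0.4230 = 0.5770 bits per channel use.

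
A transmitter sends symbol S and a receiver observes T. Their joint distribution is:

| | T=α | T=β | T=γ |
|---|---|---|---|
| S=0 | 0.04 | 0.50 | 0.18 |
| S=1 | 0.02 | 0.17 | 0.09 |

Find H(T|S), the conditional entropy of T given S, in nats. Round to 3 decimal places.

0.787 nats

Marginals: p(S) = (0.7200, 0.2800), p(T) = (0.0600, 0.6700, 0.2700).
H(T|S) = Σ p(S) · H(T|S=·).
  S=0: p=0.7200, H(T|S=0) = 0.7604
  S=1: p=0.2800, H(T|S=1) = 0.8563
Weighted sum = 0.787 nats.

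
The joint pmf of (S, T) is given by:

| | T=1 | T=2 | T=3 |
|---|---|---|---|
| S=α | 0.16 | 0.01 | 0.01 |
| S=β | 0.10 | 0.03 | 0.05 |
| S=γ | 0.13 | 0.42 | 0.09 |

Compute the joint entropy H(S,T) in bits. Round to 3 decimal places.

2.477 bits

H(S,T) = −Σ p(x,y)·log₂ p(x,y) over all 9 cells.
  cell (α,1): −0.16·log₂0.16 = 0.4230
  cell (α,2): −0.01·log₂0.01 = 0.0664
  cell (α,3): −0.01·log₂0.01 = 0.0664
  cell (β,1): −0.10·log₂0.10 = 0.3322
  cell (β,2): −0.03·log₂0.03 = 0.1518
  cell (β,3): −0.05·log₂0.05 = 0.2161
  cell (γ,1): −0.13·log₂0.13 = 0.3826
  cell (γ,2): −0.42·log₂0.42 = 0.5256
  cell (γ,3): −0.09·log₂0.09 = 0.3127
Sum = 2.477 bits.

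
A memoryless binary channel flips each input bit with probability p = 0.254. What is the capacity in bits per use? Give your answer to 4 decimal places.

Binary symmetric channel: C = 1 − h₂(ε) where h₂ is the binary entropy function.
h₂(0.254) = −0.254·log₂0.254 − 0.746·log₂0.746 = 0.8176.
C = 1 − 0.8176 = 0.1824 bits per channel use.

0.1824 bits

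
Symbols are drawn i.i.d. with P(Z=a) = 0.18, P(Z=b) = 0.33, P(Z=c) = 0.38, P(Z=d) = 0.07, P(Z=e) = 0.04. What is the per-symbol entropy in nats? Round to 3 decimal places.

1.357 nats

H(Z) = −Σ p·ln p.
  −(0.18)·ln(0.18) = 0.3087
  −(0.33)·ln(0.33) = 0.3659
  −(0.38)·ln(0.38) = 0.3677
  −(0.07)·ln(0.07) = 0.1861
  −(0.04)·ln(0.04) = 0.1288
Sum: 0.3087 + 0.3659 + 0.3677 + 0.1861 + 0.1288 = 1.357 nats.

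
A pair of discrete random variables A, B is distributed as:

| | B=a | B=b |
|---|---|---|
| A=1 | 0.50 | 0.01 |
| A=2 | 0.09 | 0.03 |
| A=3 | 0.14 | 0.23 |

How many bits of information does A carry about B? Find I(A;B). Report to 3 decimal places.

0.319 bits

Marginals: p(A) = (0.5100, 0.1200, 0.3700), p(B) = (0.7300, 0.2700).
I(A;B) = H(A) + H(B) − H(A,B).
H(A) = 1.3932, H(B) = 0.8415, H(A,B) = 1.9156.
I(A;B) = 1.3932 + 0.8415 − 1.9156 = 0.319 bits.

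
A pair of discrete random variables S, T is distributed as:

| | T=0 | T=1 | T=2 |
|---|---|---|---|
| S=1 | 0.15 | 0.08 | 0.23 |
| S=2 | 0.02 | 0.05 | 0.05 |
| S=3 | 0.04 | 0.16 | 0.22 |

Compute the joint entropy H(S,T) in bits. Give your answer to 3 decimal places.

H(S,T) = −Σ p(x,y)·log₂ p(x,y) over all 9 cells.
  cell (1,0): −0.15·log₂0.15 = 0.4105
  cell (1,1): −0.08·log₂0.08 = 0.2915
  cell (1,2): −0.23·log₂0.23 = 0.4877
  cell (2,0): −0.02·log₂0.02 = 0.1129
  cell (2,1): −0.05·log₂0.05 = 0.2161
  cell (2,2): −0.05·log₂0.05 = 0.2161
  cell (3,0): −0.04·log₂0.04 = 0.1858
  cell (3,1): −0.16·log₂0.16 = 0.4230
  cell (3,2): −0.22·log₂0.22 = 0.4806
Sum = 2.824 bits.

2.824 bits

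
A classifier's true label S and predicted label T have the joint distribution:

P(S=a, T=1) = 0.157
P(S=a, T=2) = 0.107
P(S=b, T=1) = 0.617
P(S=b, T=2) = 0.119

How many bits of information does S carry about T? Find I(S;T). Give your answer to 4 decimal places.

Marginals: p(S) = (0.2640, 0.7360), p(T) = (0.7740, 0.2260).
I(S;T) = H(S) + H(T) − H(S,T).
H(S) = 0.8327, H(T) = 0.7710, H(S,T) = 1.5597.
I(S;T) = 0.8327 + 0.7710 − 1.5597 = 0.0440 bits.

0.0440 bits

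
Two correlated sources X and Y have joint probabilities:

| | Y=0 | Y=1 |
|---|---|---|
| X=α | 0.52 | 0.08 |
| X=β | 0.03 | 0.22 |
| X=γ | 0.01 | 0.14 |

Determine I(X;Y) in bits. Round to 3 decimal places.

Marginals: p(X) = (0.6000, 0.2500, 0.1500), p(Y) = (0.5600, 0.4400).
I(X;Y) = H(X) + H(Y) − H(X,Y).
H(X) = 1.3527, H(Y) = 0.9896, H(X,Y) = 1.8780.
I(X;Y) = 1.3527 + 0.9896 − 1.8780 = 0.464 bits.

0.464 bits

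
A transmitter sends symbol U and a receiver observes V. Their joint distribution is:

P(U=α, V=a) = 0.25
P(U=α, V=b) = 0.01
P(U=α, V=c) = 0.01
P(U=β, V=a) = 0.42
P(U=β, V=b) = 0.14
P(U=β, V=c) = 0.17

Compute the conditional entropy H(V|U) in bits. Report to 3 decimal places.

1.149 bits

Marginals: p(U) = (0.2700, 0.7300), p(V) = (0.6700, 0.1500, 0.1800).
H(V|U) = Σ p(U) · H(V|U=·).
  U=α: p=0.2700, H(V|U=α) = 0.4550
  U=β: p=0.7300, H(V|U=β) = 1.4053
Weighted sum = 1.149 bits.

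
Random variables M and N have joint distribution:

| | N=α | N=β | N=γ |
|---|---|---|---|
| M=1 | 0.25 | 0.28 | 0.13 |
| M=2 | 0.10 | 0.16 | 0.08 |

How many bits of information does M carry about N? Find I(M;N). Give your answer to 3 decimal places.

Marginals: p(M) = (0.6600, 0.3400), p(N) = (0.3500, 0.4400, 0.2100).
I(M;N) = H(M) + H(N) − H(M,N).
H(M) = 0.9248, H(N) = 1.5241, H(M,N) = 2.4436.
I(M;N) = 0.9248 + 1.5241 − 2.4436 = 0.005 bits.

0.005 bits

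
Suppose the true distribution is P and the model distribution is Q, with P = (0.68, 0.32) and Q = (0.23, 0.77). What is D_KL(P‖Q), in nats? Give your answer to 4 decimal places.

D(P‖Q) = Σ p·ln(p/q).
  0.68·ln(0.68/0.23) = 0.73713
  0.32·ln(0.32/0.77) = -0.28098
D(P‖Q) = 0.4561 nats.

0.4561 nats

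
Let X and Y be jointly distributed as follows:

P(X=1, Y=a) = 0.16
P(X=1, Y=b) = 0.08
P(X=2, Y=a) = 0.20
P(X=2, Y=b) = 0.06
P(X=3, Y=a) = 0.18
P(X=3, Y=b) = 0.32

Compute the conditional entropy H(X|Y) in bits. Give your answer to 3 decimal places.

1.398 bits

Chain rule: H(X|Y) = H(X,Y) − H(Y).
Marginals: p(X) = (0.2400, 0.2600, 0.5000), p(Y) = (0.5400, 0.4600).
H(X,Y) = 2.3938 bits; H(Y) = 0.9954 bits.
H(X|Y) = 2.3938 − 0.9954 = 1.398 bits.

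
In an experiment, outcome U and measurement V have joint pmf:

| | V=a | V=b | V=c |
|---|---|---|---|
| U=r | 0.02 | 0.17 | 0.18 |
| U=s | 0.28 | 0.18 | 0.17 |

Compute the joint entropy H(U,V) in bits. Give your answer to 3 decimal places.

2.387 bits

H(U,V) = −Σ p(x,y)·log₂ p(x,y) over all 6 cells.
  cell (r,a): −0.02·log₂0.02 = 0.1129
  cell (r,b): −0.17·log₂0.17 = 0.4346
  cell (r,c): −0.18·log₂0.18 = 0.4453
  cell (s,a): −0.28·log₂0.28 = 0.5142
  cell (s,b): −0.18·log₂0.18 = 0.4453
  cell (s,c): −0.17·log₂0.17 = 0.4346
Sum = 2.387 bits.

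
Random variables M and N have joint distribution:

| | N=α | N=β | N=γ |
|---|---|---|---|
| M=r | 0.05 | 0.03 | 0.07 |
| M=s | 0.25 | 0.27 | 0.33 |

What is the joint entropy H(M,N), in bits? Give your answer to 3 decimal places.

H(M,N) = −Σ p(x,y)·log₂ p(x,y) over all 6 cells.
  cell (r,α): −0.05·log₂0.05 = 0.2161
  cell (r,β): −0.03·log₂0.03 = 0.1518
  cell (r,γ): −0.07·log₂0.07 = 0.2686
  cell (s,α): −0.25·log₂0.25 = 0.5000
  cell (s,β): −0.27·log₂0.27 = 0.5100
  cell (s,γ): −0.33·log₂0.33 = 0.5278
Sum = 2.174 bits.

2.174 bits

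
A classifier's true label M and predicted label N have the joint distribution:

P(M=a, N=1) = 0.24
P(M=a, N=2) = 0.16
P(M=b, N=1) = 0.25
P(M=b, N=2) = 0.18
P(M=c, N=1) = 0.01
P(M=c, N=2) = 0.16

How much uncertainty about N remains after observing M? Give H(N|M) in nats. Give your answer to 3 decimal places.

Marginals: p(M) = (0.4000, 0.4300, 0.1700), p(N) = (0.5000, 0.5000).
H(N|M) = Σ p(M) · H(N|M=·).
  M=a: p=0.4000, H(N|M=a) = 0.6730
  M=b: p=0.4300, H(N|M=b) = 0.6798
  M=c: p=0.1700, H(N|M=c) = 0.2237
Weighted sum = 0.600 nats.

0.600 nats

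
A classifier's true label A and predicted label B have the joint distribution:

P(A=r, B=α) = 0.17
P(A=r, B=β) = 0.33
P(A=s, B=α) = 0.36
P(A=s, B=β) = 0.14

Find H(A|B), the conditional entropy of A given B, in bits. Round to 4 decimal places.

Marginals: p(A) = (0.5000, 0.5000), p(B) = (0.5300, 0.4700).
H(A|B) = Σ p(B) · H(A|B=·).
  B=α: p=0.5300, H(A|B=α) = 0.9052
  B=β: p=0.4700, H(A|B=β) = 0.8787
Weighted sum = 0.8927 bits.

0.8927 bits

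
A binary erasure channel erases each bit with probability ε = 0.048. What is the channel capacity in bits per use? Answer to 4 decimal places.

Binary erasure channel: capacity C = 1 − ε.
C = 1 − 0.048 = 0.9520 bits per channel use.

0.9520 bits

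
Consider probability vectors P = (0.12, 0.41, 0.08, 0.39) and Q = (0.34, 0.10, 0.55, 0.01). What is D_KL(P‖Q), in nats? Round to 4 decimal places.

D(P‖Q) = Σ p·ln(p/q).
  0.12·ln(0.12/0.34) = -0.12497
  0.41·ln(0.41/0.10) = 0.57850
  0.08·ln(0.08/0.55) = -0.15423
  0.39·ln(0.39/0.01) = 1.42879
D(P‖Q) = 1.7281 nats.

1.7281 nats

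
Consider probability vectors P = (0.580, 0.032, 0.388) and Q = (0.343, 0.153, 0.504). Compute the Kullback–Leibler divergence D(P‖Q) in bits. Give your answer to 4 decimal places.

D(P‖Q) = Σ p·log₂(p/q).
  0.580·log₂(0.580/0.343) = 0.43955
  0.032·log₂(0.032/0.153) = -0.07224
  0.388·log₂(0.388/0.504) = -0.14642
D(P‖Q) = 0.2209 bits.

0.2209 bits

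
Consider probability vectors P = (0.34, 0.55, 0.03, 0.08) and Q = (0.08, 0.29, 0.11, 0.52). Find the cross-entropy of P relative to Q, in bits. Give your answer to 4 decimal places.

2.3921 bits

H(P,Q) = −Σ p·log₂ q.
  −0.34·log₂(0.08) = 1.23891
  −0.55·log₂(0.29) = 0.98223
  −0.03·log₂(0.11) = 0.09553
  −0.08·log₂(0.52) = 0.07547
H(P,Q) = 2.3921 bits.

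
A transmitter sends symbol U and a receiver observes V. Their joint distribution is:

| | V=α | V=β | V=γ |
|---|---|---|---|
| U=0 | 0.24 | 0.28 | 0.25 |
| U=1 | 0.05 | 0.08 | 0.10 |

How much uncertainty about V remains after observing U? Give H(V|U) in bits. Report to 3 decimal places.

1.570 bits

Marginals: p(U) = (0.7700, 0.2300), p(V) = (0.2900, 0.3600, 0.3500).
H(V|U) = Σ p(U) · H(V|U=·).
  U=0: p=0.7700, H(V|U=0) = 1.5818
  U=1: p=0.2300, H(V|U=1) = 1.5310
Weighted sum = 1.570 bits.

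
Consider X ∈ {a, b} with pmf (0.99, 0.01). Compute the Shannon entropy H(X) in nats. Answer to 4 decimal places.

H(X) = −Σ p·ln p.
  −(0.99)·ln(0.99) = 0.00995
  −(0.01)·ln(0.01) = 0.04605
Sum: 0.00995 + 0.04605 = 0.0560 nats.

0.0560 nats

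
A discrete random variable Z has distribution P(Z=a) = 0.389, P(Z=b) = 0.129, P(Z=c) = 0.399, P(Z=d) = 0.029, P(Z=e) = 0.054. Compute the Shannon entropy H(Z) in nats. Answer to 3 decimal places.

1.258 nats

H(Z) = −Σ p·ln p.
  −(0.389)·ln(0.389) = 0.3673
  −(0.129)·ln(0.129) = 0.2642
  −(0.399)·ln(0.399) = 0.3666
  −(0.029)·ln(0.029) = 0.1027
  −(0.054)·ln(0.054) = 0.1576
Sum: 0.3673 + 0.2642 + 0.3666 + 0.1027 + 0.1576 = 1.258 nats.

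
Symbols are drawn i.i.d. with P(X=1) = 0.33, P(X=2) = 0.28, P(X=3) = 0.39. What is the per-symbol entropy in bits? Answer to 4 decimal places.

H(X) = −Σ p·log₂ p.
  −(0.33)·log₂(0.33) = 0.52782
  −(0.28)·log₂(0.28) = 0.51422
  −(0.39)·log₂(0.39) = 0.52980
Sum: 0.52782 + 0.51422 + 0.52980 = 1.5718 bits.

1.5718 bits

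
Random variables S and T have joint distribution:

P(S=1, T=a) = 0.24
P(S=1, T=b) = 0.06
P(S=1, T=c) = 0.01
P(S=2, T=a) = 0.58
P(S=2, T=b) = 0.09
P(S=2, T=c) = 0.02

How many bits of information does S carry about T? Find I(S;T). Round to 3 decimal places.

Marginals: p(S) = (0.3100, 0.6900), p(T) = (0.8200, 0.1500, 0.0300).
I(S;T) = Σ p(x,y)·log₂[p(x,y)/(p(x)p(y))].
  (1,a): 0.24·log₂(0.9441) = -0.0199
  (1,b): 0.06·log₂(1.2903) = 0.0221
  (1,c): 0.01·log₂(1.0753) = 0.0010
  (2,a): 0.58·log₂(1.0251) = 0.0207
  (2,b): 0.09·log₂(0.8696) = -0.0181
  (2,c): 0.02·log₂(0.9662) = -0.0010
Sum = 0.005 bits.

0.005 bits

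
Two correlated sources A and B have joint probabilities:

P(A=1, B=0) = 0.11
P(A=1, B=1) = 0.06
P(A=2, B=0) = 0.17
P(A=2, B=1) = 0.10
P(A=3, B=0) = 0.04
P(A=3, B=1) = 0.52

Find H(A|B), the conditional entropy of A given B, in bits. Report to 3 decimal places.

1.133 bits

Marginals: p(A) = (0.1700, 0.2700, 0.5600), p(B) = (0.3200, 0.6800).
H(A|B) = Σ p(B) · H(A|B=·).
  B=0: p=0.3200, H(A|B=0) = 1.3894
  B=1: p=0.6800, H(A|B=1) = 1.0117
Weighted sum = 1.133 bits.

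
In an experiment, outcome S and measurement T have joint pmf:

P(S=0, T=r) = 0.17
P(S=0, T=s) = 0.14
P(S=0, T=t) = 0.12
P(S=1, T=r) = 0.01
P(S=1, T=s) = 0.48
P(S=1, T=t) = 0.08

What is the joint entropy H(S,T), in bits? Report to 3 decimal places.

2.065 bits

H(S,T) = −Σ p(x,y)·log₂ p(x,y) over all 6 cells.
  cell (0,r): −0.17·log₂0.17 = 0.4346
  cell (0,s): −0.14·log₂0.14 = 0.3971
  cell (0,t): −0.12·log₂0.12 = 0.3671
  cell (1,r): −0.01·log₂0.01 = 0.0664
  cell (1,s): −0.48·log₂0.48 = 0.5083
  cell (1,t): −0.08·log₂0.08 = 0.2915
Sum = 2.065 bits.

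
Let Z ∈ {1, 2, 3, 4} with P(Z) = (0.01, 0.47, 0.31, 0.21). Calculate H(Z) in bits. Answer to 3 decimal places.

1.575 bits

H(Z) = −Σ p·log₂ p.
  −(0.01)·log₂(0.01) = 0.0664
  −(0.47)·log₂(0.47) = 0.5120
  −(0.31)·log₂(0.31) = 0.5238
  −(0.21)·log₂(0.21) = 0.4728
Sum: 0.0664 + 0.5120 + 0.5238 + 0.4728 = 1.575 bits.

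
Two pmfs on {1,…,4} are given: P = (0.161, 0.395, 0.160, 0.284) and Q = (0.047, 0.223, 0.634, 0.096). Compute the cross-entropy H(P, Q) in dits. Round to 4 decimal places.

0.7919 dits

H(P,Q) = −Σ p·log₁₀ q.
  −0.161·log₁₀(0.047) = 0.21379
  −0.395·log₁₀(0.223) = 0.25742
  −0.160·log₁₀(0.634) = 0.03167
  −0.284·log₁₀(0.096) = 0.28903
H(P,Q) = 0.7919 dits.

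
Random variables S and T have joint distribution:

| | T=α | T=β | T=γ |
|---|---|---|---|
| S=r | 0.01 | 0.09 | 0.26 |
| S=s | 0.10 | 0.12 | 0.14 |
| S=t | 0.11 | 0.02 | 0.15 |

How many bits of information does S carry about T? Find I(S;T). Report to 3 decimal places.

0.164 bits

Marginals: p(S) = (0.3600, 0.3600, 0.2800), p(T) = (0.2200, 0.2300, 0.5500).
I(S;T) = H(S) + H(T) − H(S,T).
H(S) = 1.5755, H(T) = 1.4426, H(S,T) = 2.8545.
I(S;T) = 1.5755 + 1.4426 − 2.8545 = 0.164 bits.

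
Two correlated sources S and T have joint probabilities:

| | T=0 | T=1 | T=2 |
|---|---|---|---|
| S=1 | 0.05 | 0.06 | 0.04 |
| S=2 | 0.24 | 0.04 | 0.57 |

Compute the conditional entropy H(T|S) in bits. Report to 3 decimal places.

1.178 bits

Marginals: p(S) = (0.1500, 0.8500), p(T) = (0.2900, 0.1000, 0.6100).
H(T|S) = Σ p(S) · H(T|S=·).
  S=1: p=0.1500, H(T|S=1) = 1.5656
  S=2: p=0.8500, H(T|S=2) = 1.1092
Weighted sum = 1.178 bits.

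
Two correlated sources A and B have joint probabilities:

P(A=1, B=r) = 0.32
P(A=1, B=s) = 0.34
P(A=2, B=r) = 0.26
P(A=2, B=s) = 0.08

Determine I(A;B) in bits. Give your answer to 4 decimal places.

0.0543 bits

Marginals: p(A) = (0.6600, 0.3400), p(B) = (0.5800, 0.4200).
I(A;B) = H(A) + H(B) − H(A,B).
H(A) = 0.9248, H(B) = 0.9815, H(A,B) = 1.8520.
I(A;B) = 0.9248 + 0.9815 − 1.8520 = 0.0543 bits.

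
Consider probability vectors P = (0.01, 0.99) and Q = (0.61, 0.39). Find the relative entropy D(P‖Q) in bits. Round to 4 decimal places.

1.2712 bits

D(P‖Q) = Σ p·log₂(p/q).
  0.01·log₂(0.01/0.61) = -0.05931
  0.99·log₂(0.99/0.39) = 1.33051
D(P‖Q) = 1.2712 bits.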